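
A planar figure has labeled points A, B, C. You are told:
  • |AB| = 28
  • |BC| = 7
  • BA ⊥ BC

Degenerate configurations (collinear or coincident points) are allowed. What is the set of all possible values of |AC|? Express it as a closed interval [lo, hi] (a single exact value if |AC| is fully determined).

|AC| = 7·√(17)  (≈ 28.8617)

|AB| ∈ {28}
|BC| ∈ {7}
|AC| ∈ {7·√(17)}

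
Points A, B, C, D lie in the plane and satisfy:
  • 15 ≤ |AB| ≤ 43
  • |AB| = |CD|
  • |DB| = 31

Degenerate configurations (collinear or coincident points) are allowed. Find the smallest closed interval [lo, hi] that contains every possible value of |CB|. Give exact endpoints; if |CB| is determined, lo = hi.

|CB| ∈ [0, 74]  (≈ [0.0000, 74.0000])

|AB| ∈ [15, 43]
|BD| ∈ {31}
|CD| ∈ [15, 43]
|AD| ∈ [0, 74]
|BC| ∈ [0, 74]
|AC| ∈ [0, 117]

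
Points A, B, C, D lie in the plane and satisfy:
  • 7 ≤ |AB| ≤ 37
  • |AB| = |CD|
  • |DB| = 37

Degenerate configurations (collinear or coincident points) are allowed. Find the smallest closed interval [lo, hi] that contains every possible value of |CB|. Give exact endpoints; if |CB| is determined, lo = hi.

|AB| ∈ [7, 37]
|BD| ∈ {37}
|CD| ∈ [7, 37]
|AD| ∈ [0, 74]
|BC| ∈ [0, 74]
|AC| ∈ [0, 111]

|CB| ∈ [0, 74]  (≈ [0.0000, 74.0000])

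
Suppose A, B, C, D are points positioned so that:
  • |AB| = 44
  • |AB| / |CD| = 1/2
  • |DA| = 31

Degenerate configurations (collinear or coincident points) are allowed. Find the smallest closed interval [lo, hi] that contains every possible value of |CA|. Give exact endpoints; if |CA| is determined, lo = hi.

|AB| ∈ {44}
|AD| ∈ {31}
|CD| ∈ {88}
|BD| ∈ [13, 75]
|AC| ∈ [57, 119]
|BC| ∈ [13, 163]

|CA| ∈ [57, 119]  (≈ [57.0000, 119.0000])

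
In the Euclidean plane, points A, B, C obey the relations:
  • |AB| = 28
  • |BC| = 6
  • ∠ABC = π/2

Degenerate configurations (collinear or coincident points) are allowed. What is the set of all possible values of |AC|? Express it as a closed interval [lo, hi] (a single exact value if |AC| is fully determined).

|AC| = 2·√(205)  (≈ 28.6356)

|AB| ∈ {28}
|BC| ∈ {6}
|AC| ∈ {2·√(205)}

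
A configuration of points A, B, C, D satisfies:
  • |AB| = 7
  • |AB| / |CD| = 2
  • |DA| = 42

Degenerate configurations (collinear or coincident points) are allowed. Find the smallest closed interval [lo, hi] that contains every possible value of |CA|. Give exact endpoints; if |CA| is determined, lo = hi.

|CA| ∈ [77/2, 91/2]  (≈ [38.5000, 45.5000])

|AB| ∈ {7}
|AD| ∈ {42}
|CD| ∈ {7/2}
|BD| ∈ [35, 49]
|AC| ∈ [77/2, 91/2]
|BC| ∈ [63/2, 105/2]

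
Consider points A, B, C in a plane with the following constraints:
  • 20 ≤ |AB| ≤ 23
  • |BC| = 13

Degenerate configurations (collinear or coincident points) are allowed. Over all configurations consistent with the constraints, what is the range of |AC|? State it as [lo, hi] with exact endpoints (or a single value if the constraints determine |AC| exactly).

|AB| ∈ [20, 23]
|BC| ∈ {13}
|AC| ∈ [7, 36]

|AC| ∈ [7, 36]  (≈ [7.0000, 36.0000])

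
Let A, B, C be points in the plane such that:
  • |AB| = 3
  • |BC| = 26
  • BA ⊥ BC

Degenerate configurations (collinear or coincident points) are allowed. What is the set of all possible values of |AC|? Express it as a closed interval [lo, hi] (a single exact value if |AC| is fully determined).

|AB| ∈ {3}
|BC| ∈ {26}
|AC| ∈ {√(685)}

|AC| = √(685)  (≈ 26.1725)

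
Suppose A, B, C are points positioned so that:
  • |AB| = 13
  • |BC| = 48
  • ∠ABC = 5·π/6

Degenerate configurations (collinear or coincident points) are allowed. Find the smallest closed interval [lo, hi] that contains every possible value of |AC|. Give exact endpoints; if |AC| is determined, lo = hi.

|AB| ∈ {13}
|BC| ∈ {48}
|AC| ∈ {√(624·√(3) + 2473)}

|AC| = √(624·√(3) + 2473)  (≈ 59.6138)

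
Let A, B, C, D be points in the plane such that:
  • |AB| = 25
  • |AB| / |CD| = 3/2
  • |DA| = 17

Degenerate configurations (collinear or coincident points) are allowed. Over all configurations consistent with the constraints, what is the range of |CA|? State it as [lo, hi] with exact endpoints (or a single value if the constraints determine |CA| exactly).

|AB| ∈ {25}
|AD| ∈ {17}
|CD| ∈ {50/3}
|BD| ∈ [8, 42]
|AC| ∈ [1/3, 101/3]
|BC| ∈ [0, 176/3]

|CA| ∈ [1/3, 101/3]  (≈ [0.3333, 33.6667])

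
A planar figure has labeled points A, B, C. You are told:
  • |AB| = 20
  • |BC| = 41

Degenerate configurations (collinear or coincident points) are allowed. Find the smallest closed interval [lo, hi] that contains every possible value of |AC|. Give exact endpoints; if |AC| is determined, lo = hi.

|AC| ∈ [21, 61]  (≈ [21.0000, 61.0000])

|AB| ∈ {20}
|BC| ∈ {41}
|AC| ∈ [21, 61]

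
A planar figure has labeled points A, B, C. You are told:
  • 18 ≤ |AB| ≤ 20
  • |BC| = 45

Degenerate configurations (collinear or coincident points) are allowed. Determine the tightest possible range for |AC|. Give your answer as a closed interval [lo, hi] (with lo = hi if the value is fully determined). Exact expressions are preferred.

|AC| ∈ [25, 65]  (≈ [25.0000, 65.0000])

|AB| ∈ [18, 20]
|BC| ∈ {45}
|AC| ∈ [25, 65]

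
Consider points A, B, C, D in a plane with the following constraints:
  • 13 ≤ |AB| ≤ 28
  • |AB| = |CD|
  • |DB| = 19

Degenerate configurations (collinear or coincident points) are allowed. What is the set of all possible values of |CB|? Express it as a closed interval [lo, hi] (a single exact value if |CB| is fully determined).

|AB| ∈ [13, 28]
|BD| ∈ {19}
|CD| ∈ [13, 28]
|AD| ∈ [0, 47]
|BC| ∈ [0, 47]
|AC| ∈ [0, 75]

|CB| ∈ [0, 47]  (≈ [0.0000, 47.0000])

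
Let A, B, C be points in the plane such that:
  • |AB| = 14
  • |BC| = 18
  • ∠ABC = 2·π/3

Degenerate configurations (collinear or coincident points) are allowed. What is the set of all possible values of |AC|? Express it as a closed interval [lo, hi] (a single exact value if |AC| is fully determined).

|AB| ∈ {14}
|BC| ∈ {18}
|AC| ∈ {2·√(193)}

|AC| = 2·√(193)  (≈ 27.7849)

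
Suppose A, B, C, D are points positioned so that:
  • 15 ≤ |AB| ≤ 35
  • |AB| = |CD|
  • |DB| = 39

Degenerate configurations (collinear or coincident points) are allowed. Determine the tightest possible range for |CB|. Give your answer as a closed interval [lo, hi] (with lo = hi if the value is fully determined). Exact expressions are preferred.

|CB| ∈ [4, 74]  (≈ [4.0000, 74.0000])

|AB| ∈ [15, 35]
|BD| ∈ {39}
|CD| ∈ [15, 35]
|AD| ∈ [4, 74]
|BC| ∈ [4, 74]
|AC| ∈ [0, 109]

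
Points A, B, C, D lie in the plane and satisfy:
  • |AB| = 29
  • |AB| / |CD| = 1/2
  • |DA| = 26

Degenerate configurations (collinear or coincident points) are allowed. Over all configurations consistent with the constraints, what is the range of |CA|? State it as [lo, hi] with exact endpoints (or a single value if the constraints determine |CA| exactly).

|CA| ∈ [32, 84]  (≈ [32.0000, 84.0000])

|AB| ∈ {29}
|AD| ∈ {26}
|CD| ∈ {58}
|BD| ∈ [3, 55]
|AC| ∈ [32, 84]
|BC| ∈ [3, 113]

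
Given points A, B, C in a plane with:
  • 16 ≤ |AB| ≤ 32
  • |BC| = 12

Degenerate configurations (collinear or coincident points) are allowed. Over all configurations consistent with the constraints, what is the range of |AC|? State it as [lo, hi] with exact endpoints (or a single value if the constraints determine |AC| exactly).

|AB| ∈ [16, 32]
|BC| ∈ {12}
|AC| ∈ [4, 44]

|AC| ∈ [4, 44]  (≈ [4.0000, 44.0000])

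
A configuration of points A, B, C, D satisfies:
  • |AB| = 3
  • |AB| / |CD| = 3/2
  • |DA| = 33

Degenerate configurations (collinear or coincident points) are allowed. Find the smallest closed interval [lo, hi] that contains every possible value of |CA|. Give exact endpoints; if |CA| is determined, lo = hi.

|CA| ∈ [31, 35]  (≈ [31.0000, 35.0000])

|AB| ∈ {3}
|AD| ∈ {33}
|CD| ∈ {2}
|BD| ∈ [30, 36]
|AC| ∈ [31, 35]
|BC| ∈ [28, 38]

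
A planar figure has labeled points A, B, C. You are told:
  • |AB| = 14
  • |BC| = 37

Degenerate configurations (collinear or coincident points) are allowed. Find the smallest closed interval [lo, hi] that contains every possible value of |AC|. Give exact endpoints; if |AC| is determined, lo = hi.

|AB| ∈ {14}
|BC| ∈ {37}
|AC| ∈ [23, 51]

|AC| ∈ [23, 51]  (≈ [23.0000, 51.0000])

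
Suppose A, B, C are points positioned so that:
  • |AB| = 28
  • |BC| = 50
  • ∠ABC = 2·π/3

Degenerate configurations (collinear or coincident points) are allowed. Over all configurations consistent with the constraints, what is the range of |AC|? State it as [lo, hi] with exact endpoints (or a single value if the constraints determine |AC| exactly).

|AC| = 2·√(1171)  (≈ 68.4398)

|AB| ∈ {28}
|BC| ∈ {50}
|AC| ∈ {2·√(1171)}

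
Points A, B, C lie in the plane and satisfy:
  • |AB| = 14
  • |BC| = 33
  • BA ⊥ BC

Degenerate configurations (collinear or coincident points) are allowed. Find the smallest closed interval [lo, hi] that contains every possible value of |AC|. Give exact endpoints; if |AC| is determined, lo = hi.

|AC| = √(1285)  (≈ 35.8469)

|AB| ∈ {14}
|BC| ∈ {33}
|AC| ∈ {√(1285)}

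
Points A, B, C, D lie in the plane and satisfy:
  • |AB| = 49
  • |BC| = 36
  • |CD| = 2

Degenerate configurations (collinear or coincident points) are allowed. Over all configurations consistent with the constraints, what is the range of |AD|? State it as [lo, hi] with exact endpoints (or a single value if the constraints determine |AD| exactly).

|AD| ∈ [11, 87]  (≈ [11.0000, 87.0000])

|AB| ∈ {49}
|BC| ∈ {36}
|CD| ∈ {2}
|AC| ∈ [13, 85]
|BD| ∈ [34, 38]
|AD| ∈ [11, 87]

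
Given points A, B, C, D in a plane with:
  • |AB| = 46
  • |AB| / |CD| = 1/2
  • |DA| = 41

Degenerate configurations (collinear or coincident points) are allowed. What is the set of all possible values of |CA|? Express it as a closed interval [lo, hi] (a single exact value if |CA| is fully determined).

|CA| ∈ [51, 133]  (≈ [51.0000, 133.0000])

|AB| ∈ {46}
|AD| ∈ {41}
|CD| ∈ {92}
|BD| ∈ [5, 87]
|AC| ∈ [51, 133]
|BC| ∈ [5, 179]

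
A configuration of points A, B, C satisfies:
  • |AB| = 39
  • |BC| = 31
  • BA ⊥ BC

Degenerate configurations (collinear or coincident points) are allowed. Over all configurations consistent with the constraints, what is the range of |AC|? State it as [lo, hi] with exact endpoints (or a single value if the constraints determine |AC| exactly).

|AB| ∈ {39}
|BC| ∈ {31}
|AC| ∈ {√(2482)}

|AC| = √(2482)  (≈ 49.8197)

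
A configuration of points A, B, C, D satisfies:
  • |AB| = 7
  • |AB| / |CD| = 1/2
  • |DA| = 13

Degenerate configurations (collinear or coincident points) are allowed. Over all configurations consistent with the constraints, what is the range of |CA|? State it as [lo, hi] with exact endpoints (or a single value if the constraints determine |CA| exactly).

|AB| ∈ {7}
|AD| ∈ {13}
|CD| ∈ {14}
|BD| ∈ [6, 20]
|AC| ∈ [1, 27]
|BC| ∈ [0, 34]

|CA| ∈ [1, 27]  (≈ [1.0000, 27.0000])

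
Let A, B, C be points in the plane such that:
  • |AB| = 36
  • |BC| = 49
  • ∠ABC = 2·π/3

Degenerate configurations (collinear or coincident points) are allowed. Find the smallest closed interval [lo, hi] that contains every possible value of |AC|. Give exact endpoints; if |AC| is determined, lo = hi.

|AB| ∈ {36}
|BC| ∈ {49}
|AC| ∈ {√(5461)}

|AC| = √(5461)  (≈ 73.8986)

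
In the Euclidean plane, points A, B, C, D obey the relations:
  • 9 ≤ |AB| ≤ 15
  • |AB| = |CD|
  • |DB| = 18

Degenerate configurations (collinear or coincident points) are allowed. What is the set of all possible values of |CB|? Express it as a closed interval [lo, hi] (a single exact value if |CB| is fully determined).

|CB| ∈ [3, 33]  (≈ [3.0000, 33.0000])

|AB| ∈ [9, 15]
|BD| ∈ {18}
|CD| ∈ [9, 15]
|AD| ∈ [3, 33]
|BC| ∈ [3, 33]
|AC| ∈ [0, 48]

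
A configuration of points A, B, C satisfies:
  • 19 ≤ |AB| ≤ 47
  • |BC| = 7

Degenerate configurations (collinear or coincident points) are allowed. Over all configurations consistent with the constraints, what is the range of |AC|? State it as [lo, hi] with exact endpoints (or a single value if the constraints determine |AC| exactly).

|AB| ∈ [19, 47]
|BC| ∈ {7}
|AC| ∈ [12, 54]

|AC| ∈ [12, 54]  (≈ [12.0000, 54.0000])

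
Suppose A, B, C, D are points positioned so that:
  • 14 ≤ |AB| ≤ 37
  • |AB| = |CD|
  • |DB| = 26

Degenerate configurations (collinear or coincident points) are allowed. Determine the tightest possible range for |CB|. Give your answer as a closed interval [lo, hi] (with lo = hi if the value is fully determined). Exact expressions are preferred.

|CB| ∈ [0, 63]  (≈ [0.0000, 63.0000])

|AB| ∈ [14, 37]
|BD| ∈ {26}
|CD| ∈ [14, 37]
|AD| ∈ [0, 63]
|BC| ∈ [0, 63]
|AC| ∈ [0, 100]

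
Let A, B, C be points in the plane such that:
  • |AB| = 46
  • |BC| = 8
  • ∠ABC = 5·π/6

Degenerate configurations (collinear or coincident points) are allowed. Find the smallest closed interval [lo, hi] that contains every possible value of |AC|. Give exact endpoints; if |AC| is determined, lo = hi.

|AC| = 2·√(92·√(3) + 545)  (≈ 53.0791)

|AB| ∈ {46}
|BC| ∈ {8}
|AC| ∈ {2·√(92·√(3) + 545)}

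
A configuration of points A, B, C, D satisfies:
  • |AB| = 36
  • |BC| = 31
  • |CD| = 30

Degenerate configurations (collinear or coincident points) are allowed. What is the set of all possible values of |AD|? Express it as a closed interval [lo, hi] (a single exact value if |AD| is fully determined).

|AB| ∈ {36}
|BC| ∈ {31}
|CD| ∈ {30}
|AC| ∈ [5, 67]
|BD| ∈ [1, 61]
|AD| ∈ [0, 97]

|AD| ∈ [0, 97]  (≈ [0.0000, 97.0000])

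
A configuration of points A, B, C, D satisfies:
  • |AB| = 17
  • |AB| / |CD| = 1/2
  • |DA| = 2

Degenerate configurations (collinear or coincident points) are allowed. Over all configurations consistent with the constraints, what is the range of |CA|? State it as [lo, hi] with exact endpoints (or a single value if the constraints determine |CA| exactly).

|CA| ∈ [32, 36]  (≈ [32.0000, 36.0000])

|AB| ∈ {17}
|AD| ∈ {2}
|CD| ∈ {34}
|BD| ∈ [15, 19]
|AC| ∈ [32, 36]
|BC| ∈ [15, 53]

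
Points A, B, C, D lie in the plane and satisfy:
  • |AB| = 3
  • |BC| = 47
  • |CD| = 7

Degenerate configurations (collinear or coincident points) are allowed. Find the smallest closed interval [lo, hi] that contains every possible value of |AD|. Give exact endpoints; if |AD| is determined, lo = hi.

|AD| ∈ [37, 57]  (≈ [37.0000, 57.0000])

|AB| ∈ {3}
|BC| ∈ {47}
|CD| ∈ {7}
|AC| ∈ [44, 50]
|BD| ∈ [40, 54]
|AD| ∈ [37, 57]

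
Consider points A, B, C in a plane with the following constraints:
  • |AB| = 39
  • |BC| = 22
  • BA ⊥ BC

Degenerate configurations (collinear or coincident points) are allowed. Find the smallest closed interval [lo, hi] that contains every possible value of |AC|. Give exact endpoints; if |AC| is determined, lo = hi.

|AC| = √(2005)  (≈ 44.7772)

|AB| ∈ {39}
|BC| ∈ {22}
|AC| ∈ {√(2005)}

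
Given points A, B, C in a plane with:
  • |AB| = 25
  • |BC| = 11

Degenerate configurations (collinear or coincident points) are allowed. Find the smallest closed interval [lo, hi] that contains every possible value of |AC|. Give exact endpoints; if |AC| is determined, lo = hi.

|AB| ∈ {25}
|BC| ∈ {11}
|AC| ∈ [14, 36]

|AC| ∈ [14, 36]  (≈ [14.0000, 36.0000])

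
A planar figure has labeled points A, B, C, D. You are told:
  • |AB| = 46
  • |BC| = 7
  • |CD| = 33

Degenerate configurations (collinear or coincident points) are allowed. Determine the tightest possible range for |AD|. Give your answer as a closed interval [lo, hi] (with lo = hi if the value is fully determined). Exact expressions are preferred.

|AB| ∈ {46}
|BC| ∈ {7}
|CD| ∈ {33}
|AC| ∈ [39, 53]
|BD| ∈ [26, 40]
|AD| ∈ [6, 86]

|AD| ∈ [6, 86]  (≈ [6.0000, 86.0000])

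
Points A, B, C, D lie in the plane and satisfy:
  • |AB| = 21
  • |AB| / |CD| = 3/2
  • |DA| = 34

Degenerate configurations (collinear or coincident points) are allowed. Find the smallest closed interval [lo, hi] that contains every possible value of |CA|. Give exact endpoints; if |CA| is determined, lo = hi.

|CA| ∈ [20, 48]  (≈ [20.0000, 48.0000])

|AB| ∈ {21}
|AD| ∈ {34}
|CD| ∈ {14}
|BD| ∈ [13, 55]
|AC| ∈ [20, 48]
|BC| ∈ [0, 69]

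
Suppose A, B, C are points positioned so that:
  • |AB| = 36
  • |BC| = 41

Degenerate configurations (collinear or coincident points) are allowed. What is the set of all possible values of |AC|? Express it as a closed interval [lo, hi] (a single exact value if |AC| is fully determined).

|AB| ∈ {36}
|BC| ∈ {41}
|AC| ∈ [5, 77]

|AC| ∈ [5, 77]  (≈ [5.0000, 77.0000])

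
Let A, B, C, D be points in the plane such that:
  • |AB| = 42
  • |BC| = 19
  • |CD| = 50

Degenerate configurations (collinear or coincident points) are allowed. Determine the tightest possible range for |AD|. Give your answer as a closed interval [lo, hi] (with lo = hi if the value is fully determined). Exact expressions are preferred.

|AD| ∈ [0, 111]  (≈ [0.0000, 111.0000])

|AB| ∈ {42}
|BC| ∈ {19}
|CD| ∈ {50}
|AC| ∈ [23, 61]
|BD| ∈ [31, 69]
|AD| ∈ [0, 111]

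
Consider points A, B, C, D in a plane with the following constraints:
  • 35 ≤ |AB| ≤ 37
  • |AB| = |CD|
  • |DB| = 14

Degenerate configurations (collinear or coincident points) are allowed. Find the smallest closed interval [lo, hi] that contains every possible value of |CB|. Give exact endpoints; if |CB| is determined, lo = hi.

|CB| ∈ [21, 51]  (≈ [21.0000, 51.0000])

|AB| ∈ [35, 37]
|BD| ∈ {14}
|CD| ∈ [35, 37]
|AD| ∈ [21, 51]
|BC| ∈ [21, 51]
|AC| ∈ [0, 88]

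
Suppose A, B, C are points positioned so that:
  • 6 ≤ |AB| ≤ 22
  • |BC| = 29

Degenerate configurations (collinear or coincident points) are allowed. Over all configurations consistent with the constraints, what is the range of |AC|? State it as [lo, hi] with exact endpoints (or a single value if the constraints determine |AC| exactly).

|AB| ∈ [6, 22]
|BC| ∈ {29}
|AC| ∈ [7, 51]

|AC| ∈ [7, 51]  (≈ [7.0000, 51.0000])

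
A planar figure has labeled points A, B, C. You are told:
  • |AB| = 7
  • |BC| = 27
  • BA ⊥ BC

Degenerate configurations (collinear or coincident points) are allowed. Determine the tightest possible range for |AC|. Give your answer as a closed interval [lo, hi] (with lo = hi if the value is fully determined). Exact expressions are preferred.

|AC| = √(778)  (≈ 27.8927)

|AB| ∈ {7}
|BC| ∈ {27}
|AC| ∈ {√(778)}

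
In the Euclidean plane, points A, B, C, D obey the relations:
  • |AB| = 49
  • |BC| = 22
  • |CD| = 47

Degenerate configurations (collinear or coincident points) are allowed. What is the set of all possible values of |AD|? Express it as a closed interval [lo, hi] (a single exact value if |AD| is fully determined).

|AD| ∈ [0, 118]  (≈ [0.0000, 118.0000])

|AB| ∈ {49}
|BC| ∈ {22}
|CD| ∈ {47}
|AC| ∈ [27, 71]
|BD| ∈ [25, 69]
|AD| ∈ [0, 118]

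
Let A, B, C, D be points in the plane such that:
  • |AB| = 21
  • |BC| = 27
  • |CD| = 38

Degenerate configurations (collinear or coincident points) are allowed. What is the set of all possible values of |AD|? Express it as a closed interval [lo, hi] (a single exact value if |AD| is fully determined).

|AB| ∈ {21}
|BC| ∈ {27}
|CD| ∈ {38}
|AC| ∈ [6, 48]
|BD| ∈ [11, 65]
|AD| ∈ [0, 86]

|AD| ∈ [0, 86]  (≈ [0.0000, 86.0000])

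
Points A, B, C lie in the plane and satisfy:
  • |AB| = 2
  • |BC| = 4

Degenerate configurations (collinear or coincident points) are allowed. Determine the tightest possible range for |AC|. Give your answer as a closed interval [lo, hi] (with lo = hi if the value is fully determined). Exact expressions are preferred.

|AB| ∈ {2}
|BC| ∈ {4}
|AC| ∈ [2, 6]

|AC| ∈ [2, 6]  (≈ [2.0000, 6.0000])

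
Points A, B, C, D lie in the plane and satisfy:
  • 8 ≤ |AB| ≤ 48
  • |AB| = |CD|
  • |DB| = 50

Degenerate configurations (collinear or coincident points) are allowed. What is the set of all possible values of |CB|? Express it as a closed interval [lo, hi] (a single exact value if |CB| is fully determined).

|AB| ∈ [8, 48]
|BD| ∈ {50}
|CD| ∈ [8, 48]
|AD| ∈ [2, 98]
|BC| ∈ [2, 98]
|AC| ∈ [0, 146]

|CB| ∈ [2, 98]  (≈ [2.0000, 98.0000])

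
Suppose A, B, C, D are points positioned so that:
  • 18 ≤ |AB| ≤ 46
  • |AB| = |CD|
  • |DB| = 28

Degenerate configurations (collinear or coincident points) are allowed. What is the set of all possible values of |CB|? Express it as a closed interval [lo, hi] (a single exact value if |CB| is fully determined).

|CB| ∈ [0, 74]  (≈ [0.0000, 74.0000])

|AB| ∈ [18, 46]
|BD| ∈ {28}
|CD| ∈ [18, 46]
|AD| ∈ [0, 74]
|BC| ∈ [0, 74]
|AC| ∈ [0, 120]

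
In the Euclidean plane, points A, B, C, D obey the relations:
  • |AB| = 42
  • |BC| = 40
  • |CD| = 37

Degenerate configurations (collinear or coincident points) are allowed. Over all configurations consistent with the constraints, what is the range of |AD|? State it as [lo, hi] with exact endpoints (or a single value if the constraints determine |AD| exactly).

|AD| ∈ [0, 119]  (≈ [0.0000, 119.0000])

|AB| ∈ {42}
|BC| ∈ {40}
|CD| ∈ {37}
|AC| ∈ [2, 82]
|BD| ∈ [3, 77]
|AD| ∈ [0, 119]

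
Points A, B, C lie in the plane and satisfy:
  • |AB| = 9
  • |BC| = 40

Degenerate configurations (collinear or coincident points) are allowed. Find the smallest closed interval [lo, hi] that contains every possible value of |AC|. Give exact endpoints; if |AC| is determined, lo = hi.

|AC| ∈ [31, 49]  (≈ [31.0000, 49.0000])

|AB| ∈ {9}
|BC| ∈ {40}
|AC| ∈ [31, 49]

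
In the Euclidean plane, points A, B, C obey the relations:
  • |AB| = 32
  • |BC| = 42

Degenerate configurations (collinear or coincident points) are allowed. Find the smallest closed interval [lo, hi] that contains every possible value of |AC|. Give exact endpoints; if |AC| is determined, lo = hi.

|AC| ∈ [10, 74]  (≈ [10.0000, 74.0000])

|AB| ∈ {32}
|BC| ∈ {42}
|AC| ∈ [10, 74]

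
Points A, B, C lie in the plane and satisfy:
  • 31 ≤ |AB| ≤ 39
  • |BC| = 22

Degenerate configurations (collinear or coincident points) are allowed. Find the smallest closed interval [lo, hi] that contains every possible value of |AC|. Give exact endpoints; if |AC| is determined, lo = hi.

|AC| ∈ [9, 61]  (≈ [9.0000, 61.0000])

|AB| ∈ [31, 39]
|BC| ∈ {22}
|AC| ∈ [9, 61]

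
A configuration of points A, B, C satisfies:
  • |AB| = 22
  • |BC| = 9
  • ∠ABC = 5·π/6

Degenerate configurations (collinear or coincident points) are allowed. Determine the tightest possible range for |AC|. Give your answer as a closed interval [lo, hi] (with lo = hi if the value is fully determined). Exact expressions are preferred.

|AC| = √(198·√(3) + 565)  (≈ 30.1321)

|AB| ∈ {22}
|BC| ∈ {9}
|AC| ∈ {√(198·√(3) + 565)}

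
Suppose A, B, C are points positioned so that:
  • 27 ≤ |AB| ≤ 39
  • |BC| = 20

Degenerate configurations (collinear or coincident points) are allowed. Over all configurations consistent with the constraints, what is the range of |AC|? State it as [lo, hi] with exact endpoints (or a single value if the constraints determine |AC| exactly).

|AB| ∈ [27, 39]
|BC| ∈ {20}
|AC| ∈ [7, 59]

|AC| ∈ [7, 59]  (≈ [7.0000, 59.0000])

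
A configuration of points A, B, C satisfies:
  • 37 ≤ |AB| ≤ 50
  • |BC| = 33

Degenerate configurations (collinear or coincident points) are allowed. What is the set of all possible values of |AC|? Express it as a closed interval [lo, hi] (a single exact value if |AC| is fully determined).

|AC| ∈ [4, 83]  (≈ [4.0000, 83.0000])

|AB| ∈ [37, 50]
|BC| ∈ {33}
|AC| ∈ [4, 83]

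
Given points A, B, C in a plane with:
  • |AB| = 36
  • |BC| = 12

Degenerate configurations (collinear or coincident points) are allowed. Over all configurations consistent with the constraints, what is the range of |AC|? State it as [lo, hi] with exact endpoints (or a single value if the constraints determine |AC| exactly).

|AC| ∈ [24, 48]  (≈ [24.0000, 48.0000])

|AB| ∈ {36}
|BC| ∈ {12}
|AC| ∈ [24, 48]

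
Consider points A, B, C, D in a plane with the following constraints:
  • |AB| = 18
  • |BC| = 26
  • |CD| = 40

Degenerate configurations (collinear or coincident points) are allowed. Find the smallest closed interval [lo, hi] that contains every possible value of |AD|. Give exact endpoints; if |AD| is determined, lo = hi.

|AB| ∈ {18}
|BC| ∈ {26}
|CD| ∈ {40}
|AC| ∈ [8, 44]
|BD| ∈ [14, 66]
|AD| ∈ [0, 84]

|AD| ∈ [0, 84]  (≈ [0.0000, 84.0000])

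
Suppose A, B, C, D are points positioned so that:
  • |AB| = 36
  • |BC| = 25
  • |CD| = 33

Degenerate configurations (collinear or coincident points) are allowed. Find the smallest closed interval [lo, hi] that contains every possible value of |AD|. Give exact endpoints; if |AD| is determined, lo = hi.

|AD| ∈ [0, 94]  (≈ [0.0000, 94.0000])

|AB| ∈ {36}
|BC| ∈ {25}
|CD| ∈ {33}
|AC| ∈ [11, 61]
|BD| ∈ [8, 58]
|AD| ∈ [0, 94]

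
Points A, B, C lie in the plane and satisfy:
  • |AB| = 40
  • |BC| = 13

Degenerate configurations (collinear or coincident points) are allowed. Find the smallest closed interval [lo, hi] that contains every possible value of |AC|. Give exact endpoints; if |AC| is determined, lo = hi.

|AB| ∈ {40}
|BC| ∈ {13}
|AC| ∈ [27, 53]

|AC| ∈ [27, 53]  (≈ [27.0000, 53.0000])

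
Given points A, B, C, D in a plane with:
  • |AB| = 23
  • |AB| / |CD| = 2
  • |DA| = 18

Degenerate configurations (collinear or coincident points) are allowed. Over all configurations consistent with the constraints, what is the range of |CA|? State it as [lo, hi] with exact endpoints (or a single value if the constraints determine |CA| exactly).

|CA| ∈ [13/2, 59/2]  (≈ [6.5000, 29.5000])

|AB| ∈ {23}
|AD| ∈ {18}
|CD| ∈ {23/2}
|BD| ∈ [5, 41]
|AC| ∈ [13/2, 59/2]
|BC| ∈ [0, 105/2]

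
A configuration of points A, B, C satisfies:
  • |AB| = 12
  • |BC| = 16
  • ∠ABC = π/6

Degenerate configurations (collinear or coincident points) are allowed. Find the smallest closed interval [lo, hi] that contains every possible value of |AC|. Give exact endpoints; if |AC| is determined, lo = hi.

|AB| ∈ {12}
|BC| ∈ {16}
|AC| ∈ {4·√(25 - 12·√(3))}

|AC| = 4·√(25 - 12·√(3))  (≈ 8.2126)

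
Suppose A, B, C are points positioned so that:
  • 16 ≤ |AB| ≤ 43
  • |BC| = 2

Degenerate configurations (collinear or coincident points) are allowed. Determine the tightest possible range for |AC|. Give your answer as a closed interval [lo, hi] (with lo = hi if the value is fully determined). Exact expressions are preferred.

|AC| ∈ [14, 45]  (≈ [14.0000, 45.0000])

|AB| ∈ [16, 43]
|BC| ∈ {2}
|AC| ∈ [14, 45]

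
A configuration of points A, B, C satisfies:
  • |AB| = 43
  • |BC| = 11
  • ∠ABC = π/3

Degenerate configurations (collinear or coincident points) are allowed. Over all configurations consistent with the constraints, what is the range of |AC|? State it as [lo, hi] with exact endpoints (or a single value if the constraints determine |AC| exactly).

|AB| ∈ {43}
|BC| ∈ {11}
|AC| ∈ {√(1497)}

|AC| = √(1497)  (≈ 38.6911)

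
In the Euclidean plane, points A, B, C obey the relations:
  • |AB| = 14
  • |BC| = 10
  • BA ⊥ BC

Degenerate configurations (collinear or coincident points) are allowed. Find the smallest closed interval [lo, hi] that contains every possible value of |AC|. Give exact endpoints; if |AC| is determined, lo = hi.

|AB| ∈ {14}
|BC| ∈ {10}
|AC| ∈ {2·√(74)}

|AC| = 2·√(74)  (≈ 17.2047)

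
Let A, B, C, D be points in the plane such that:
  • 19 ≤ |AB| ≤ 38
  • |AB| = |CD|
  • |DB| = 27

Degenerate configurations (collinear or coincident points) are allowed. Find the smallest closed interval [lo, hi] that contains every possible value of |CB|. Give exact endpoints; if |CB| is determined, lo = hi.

|AB| ∈ [19, 38]
|BD| ∈ {27}
|CD| ∈ [19, 38]
|AD| ∈ [0, 65]
|BC| ∈ [0, 65]
|AC| ∈ [0, 103]

|CB| ∈ [0, 65]  (≈ [0.0000, 65.0000])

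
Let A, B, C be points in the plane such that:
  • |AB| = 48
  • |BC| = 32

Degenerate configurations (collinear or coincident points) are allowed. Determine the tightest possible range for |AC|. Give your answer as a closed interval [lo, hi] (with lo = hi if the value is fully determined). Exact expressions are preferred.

|AB| ∈ {48}
|BC| ∈ {32}
|AC| ∈ [16, 80]

|AC| ∈ [16, 80]  (≈ [16.0000, 80.0000])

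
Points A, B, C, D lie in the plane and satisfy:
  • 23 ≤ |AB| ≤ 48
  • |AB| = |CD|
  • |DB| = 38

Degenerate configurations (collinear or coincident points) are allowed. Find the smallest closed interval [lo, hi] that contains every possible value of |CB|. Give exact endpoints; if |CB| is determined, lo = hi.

|AB| ∈ [23, 48]
|BD| ∈ {38}
|CD| ∈ [23, 48]
|AD| ∈ [0, 86]
|BC| ∈ [0, 86]
|AC| ∈ [0, 134]

|CB| ∈ [0, 86]  (≈ [0.0000, 86.0000])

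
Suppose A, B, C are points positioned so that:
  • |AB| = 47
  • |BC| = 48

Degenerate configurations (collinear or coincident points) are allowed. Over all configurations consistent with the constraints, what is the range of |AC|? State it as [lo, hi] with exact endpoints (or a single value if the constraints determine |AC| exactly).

|AB| ∈ {47}
|BC| ∈ {48}
|AC| ∈ [1, 95]

|AC| ∈ [1, 95]  (≈ [1.0000, 95.0000])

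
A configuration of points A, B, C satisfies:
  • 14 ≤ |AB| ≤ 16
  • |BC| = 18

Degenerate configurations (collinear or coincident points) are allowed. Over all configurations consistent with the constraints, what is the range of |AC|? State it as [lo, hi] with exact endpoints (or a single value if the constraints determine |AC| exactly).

|AB| ∈ [14, 16]
|BC| ∈ {18}
|AC| ∈ [2, 34]

|AC| ∈ [2, 34]  (≈ [2.0000, 34.0000])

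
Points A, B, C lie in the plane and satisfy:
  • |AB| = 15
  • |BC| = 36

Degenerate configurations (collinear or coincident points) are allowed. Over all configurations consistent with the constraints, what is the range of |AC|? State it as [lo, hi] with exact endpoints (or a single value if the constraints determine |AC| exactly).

|AC| ∈ [21, 51]  (≈ [21.0000, 51.0000])

|AB| ∈ {15}
|BC| ∈ {36}
|AC| ∈ [21, 51]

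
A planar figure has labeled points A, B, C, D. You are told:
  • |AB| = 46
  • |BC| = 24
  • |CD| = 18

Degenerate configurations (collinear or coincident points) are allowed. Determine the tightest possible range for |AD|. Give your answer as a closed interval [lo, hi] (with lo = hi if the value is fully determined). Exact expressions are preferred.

|AB| ∈ {46}
|BC| ∈ {24}
|CD| ∈ {18}
|AC| ∈ [22, 70]
|BD| ∈ [6, 42]
|AD| ∈ [4, 88]

|AD| ∈ [4, 88]  (≈ [4.0000, 88.0000])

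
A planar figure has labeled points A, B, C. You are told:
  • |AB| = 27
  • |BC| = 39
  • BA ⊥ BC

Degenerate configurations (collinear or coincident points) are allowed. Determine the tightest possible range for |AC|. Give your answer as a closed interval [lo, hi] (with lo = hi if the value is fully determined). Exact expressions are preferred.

|AC| = 15·√(10)  (≈ 47.4342)

|AB| ∈ {27}
|BC| ∈ {39}
|AC| ∈ {15·√(10)}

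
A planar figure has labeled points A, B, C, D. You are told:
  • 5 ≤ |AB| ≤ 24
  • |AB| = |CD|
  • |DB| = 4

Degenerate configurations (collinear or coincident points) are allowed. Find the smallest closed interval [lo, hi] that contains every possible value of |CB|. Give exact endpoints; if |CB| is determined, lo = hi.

|AB| ∈ [5, 24]
|BD| ∈ {4}
|CD| ∈ [5, 24]
|AD| ∈ [1, 28]
|BC| ∈ [1, 28]
|AC| ∈ [0, 52]

|CB| ∈ [1, 28]  (≈ [1.0000, 28.0000])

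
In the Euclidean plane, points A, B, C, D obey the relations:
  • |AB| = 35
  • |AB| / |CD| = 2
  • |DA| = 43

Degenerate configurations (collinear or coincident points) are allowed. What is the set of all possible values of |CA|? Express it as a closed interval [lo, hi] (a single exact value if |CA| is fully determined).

|AB| ∈ {35}
|AD| ∈ {43}
|CD| ∈ {35/2}
|BD| ∈ [8, 78]
|AC| ∈ [51/2, 121/2]
|BC| ∈ [0, 191/2]

|CA| ∈ [51/2, 121/2]  (≈ [25.5000, 60.5000])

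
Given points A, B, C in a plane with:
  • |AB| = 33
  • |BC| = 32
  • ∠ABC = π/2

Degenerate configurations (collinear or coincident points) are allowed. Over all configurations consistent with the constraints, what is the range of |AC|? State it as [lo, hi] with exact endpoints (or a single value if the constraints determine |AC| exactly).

|AB| ∈ {33}
|BC| ∈ {32}
|AC| ∈ {√(2113)}

|AC| = √(2113)  (≈ 45.9674)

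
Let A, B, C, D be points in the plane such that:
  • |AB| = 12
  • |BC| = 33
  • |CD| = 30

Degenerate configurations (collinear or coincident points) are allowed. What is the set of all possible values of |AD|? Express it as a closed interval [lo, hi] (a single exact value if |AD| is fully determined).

|AD| ∈ [0, 75]  (≈ [0.0000, 75.0000])

|AB| ∈ {12}
|BC| ∈ {33}
|CD| ∈ {30}
|AC| ∈ [21, 45]
|BD| ∈ [3, 63]
|AD| ∈ [0, 75]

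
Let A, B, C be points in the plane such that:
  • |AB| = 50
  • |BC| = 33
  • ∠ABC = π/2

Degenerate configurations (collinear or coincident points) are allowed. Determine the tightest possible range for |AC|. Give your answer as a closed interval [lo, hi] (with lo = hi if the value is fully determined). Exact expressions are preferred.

|AB| ∈ {50}
|BC| ∈ {33}
|AC| ∈ {√(3589)}

|AC| = √(3589)  (≈ 59.9083)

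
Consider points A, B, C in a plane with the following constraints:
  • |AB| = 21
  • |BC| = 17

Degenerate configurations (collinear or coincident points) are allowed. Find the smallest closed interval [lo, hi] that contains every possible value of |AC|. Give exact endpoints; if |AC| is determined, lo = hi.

|AB| ∈ {21}
|BC| ∈ {17}
|AC| ∈ [4, 38]

|AC| ∈ [4, 38]  (≈ [4.0000, 38.0000])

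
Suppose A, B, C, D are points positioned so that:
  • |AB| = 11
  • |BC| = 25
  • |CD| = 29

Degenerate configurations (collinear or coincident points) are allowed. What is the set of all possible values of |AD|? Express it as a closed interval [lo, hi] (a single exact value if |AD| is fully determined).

|AB| ∈ {11}
|BC| ∈ {25}
|CD| ∈ {29}
|AC| ∈ [14, 36]
|BD| ∈ [4, 54]
|AD| ∈ [0, 65]

|AD| ∈ [0, 65]  (≈ [0.0000, 65.0000])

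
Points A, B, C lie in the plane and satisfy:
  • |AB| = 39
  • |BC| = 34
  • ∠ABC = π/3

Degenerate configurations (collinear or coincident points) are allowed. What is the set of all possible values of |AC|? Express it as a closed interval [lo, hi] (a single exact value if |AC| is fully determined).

|AB| ∈ {39}
|BC| ∈ {34}
|AC| ∈ {√(1351)}

|AC| = √(1351)  (≈ 36.7560)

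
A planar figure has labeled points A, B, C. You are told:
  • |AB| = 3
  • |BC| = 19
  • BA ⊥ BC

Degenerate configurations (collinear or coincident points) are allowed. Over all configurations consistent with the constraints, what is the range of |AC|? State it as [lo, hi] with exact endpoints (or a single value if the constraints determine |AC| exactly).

|AB| ∈ {3}
|BC| ∈ {19}
|AC| ∈ {√(370)}

|AC| = √(370)  (≈ 19.2354)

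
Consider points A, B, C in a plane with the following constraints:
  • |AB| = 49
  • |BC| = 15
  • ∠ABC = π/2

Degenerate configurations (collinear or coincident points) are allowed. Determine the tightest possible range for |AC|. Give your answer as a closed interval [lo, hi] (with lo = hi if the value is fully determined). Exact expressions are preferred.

|AB| ∈ {49}
|BC| ∈ {15}
|AC| ∈ {√(2626)}

|AC| = √(2626)  (≈ 51.2445)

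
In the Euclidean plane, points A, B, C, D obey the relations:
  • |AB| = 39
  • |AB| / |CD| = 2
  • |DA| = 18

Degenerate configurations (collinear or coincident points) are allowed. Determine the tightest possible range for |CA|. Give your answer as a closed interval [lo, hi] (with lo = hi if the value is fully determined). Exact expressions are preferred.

|CA| ∈ [3/2, 75/2]  (≈ [1.5000, 37.5000])

|AB| ∈ {39}
|AD| ∈ {18}
|CD| ∈ {39/2}
|BD| ∈ [21, 57]
|AC| ∈ [3/2, 75/2]
|BC| ∈ [3/2, 153/2]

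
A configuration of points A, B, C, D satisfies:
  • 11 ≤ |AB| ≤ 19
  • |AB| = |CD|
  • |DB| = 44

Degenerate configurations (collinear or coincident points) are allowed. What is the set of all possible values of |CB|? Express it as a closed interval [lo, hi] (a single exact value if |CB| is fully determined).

|AB| ∈ [11, 19]
|BD| ∈ {44}
|CD| ∈ [11, 19]
|AD| ∈ [25, 63]
|BC| ∈ [25, 63]
|AC| ∈ [6, 82]

|CB| ∈ [25, 63]  (≈ [25.0000, 63.0000])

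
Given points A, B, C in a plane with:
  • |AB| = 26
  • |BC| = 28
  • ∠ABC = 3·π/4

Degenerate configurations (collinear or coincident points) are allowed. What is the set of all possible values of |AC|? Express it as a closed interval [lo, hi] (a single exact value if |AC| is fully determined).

|AC| = 2·√(182·√(2) + 365)  (≈ 49.8954)

|AB| ∈ {26}
|BC| ∈ {28}
|AC| ∈ {2·√(182·√(2) + 365)}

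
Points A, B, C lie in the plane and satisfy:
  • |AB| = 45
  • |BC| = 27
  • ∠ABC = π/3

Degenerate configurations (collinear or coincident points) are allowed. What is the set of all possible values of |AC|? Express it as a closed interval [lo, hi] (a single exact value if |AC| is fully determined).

|AB| ∈ {45}
|BC| ∈ {27}
|AC| ∈ {9·√(19)}

|AC| = 9·√(19)  (≈ 39.2301)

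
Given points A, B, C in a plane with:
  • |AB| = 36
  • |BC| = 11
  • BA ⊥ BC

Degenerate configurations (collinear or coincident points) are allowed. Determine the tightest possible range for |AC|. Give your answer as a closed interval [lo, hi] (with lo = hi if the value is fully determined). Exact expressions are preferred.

|AC| = √(1417)  (≈ 37.6431)

|AB| ∈ {36}
|BC| ∈ {11}
|AC| ∈ {√(1417)}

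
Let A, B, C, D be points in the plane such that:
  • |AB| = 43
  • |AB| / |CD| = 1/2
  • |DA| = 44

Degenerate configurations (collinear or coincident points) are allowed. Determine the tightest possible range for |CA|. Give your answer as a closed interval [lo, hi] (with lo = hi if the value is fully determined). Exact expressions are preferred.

|CA| ∈ [42, 130]  (≈ [42.0000, 130.0000])

|AB| ∈ {43}
|AD| ∈ {44}
|CD| ∈ {86}
|BD| ∈ [1, 87]
|AC| ∈ [42, 130]
|BC| ∈ [0, 173]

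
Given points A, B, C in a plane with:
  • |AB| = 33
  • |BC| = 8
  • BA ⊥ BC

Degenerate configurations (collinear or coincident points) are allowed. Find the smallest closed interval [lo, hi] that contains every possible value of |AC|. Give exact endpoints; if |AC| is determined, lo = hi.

|AC| = √(1153)  (≈ 33.9559)

|AB| ∈ {33}
|BC| ∈ {8}
|AC| ∈ {√(1153)}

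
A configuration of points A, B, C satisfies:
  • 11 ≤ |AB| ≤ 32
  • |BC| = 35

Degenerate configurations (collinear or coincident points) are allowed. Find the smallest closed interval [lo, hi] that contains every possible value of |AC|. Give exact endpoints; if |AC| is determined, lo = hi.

|AC| ∈ [3, 67]  (≈ [3.0000, 67.0000])

|AB| ∈ [11, 32]
|BC| ∈ {35}
|AC| ∈ [3, 67]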